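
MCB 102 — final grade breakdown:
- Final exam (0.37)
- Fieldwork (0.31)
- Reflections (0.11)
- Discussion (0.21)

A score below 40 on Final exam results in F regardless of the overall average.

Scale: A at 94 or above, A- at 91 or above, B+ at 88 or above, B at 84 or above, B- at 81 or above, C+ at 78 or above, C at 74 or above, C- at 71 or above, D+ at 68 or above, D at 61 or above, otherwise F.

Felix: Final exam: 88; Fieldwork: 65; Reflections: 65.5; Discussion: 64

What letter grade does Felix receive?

Final exam score 88 ≥ 40: minimum met.
Weighted total:
  Final exam 88 × 0.37 = 32.56
  Fieldwork 65 × 0.31 = 20.15
  Reflections 65.5 × 0.11 = 7.205
  Discussion 64 × 0.21 = 13.44
Sum = 73.355
73.355 is ≥ 71 and < 74 → C-

C-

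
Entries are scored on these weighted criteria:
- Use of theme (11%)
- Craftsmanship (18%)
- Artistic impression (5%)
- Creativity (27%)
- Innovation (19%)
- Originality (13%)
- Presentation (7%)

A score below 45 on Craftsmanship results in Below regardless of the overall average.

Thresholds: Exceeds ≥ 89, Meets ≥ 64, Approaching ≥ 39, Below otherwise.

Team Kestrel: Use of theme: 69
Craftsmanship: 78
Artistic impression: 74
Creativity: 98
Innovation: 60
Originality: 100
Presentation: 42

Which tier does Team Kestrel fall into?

Meets

Craftsmanship score 78 ≥ 45: minimum met.
Weighted total:
  Use of theme 69 × 0.11 = 7.59
  Craftsmanship 78 × 0.18 = 14.04
  Artistic impression 74 × 0.05 = 3.7
  Creativity 98 × 0.27 = 26.46
  Innovation 60 × 0.19 = 11.4
  Originality 100 × 0.13 = 13
  Presentation 42 × 0.07 = 2.94
Sum = 79.13
79.13 is ≥ 64 and < 89 → Meets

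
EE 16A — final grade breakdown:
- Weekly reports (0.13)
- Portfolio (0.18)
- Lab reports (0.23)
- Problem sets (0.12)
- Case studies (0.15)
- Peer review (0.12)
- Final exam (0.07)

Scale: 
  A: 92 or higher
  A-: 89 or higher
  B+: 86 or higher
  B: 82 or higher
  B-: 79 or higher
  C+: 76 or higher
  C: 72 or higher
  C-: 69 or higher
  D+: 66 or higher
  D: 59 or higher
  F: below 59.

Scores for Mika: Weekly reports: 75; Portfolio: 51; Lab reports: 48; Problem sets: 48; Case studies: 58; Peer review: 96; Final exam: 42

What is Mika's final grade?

F

Weighted total:
  Weekly reports 75 × 0.13 = 9.75
  Portfolio 51 × 0.18 = 9.18
  Lab reports 48 × 0.23 = 11.04
  Problem sets 48 × 0.12 = 5.76
  Case studies 58 × 0.15 = 8.7
  Peer review 96 × 0.12 = 11.52
  Final exam 42 × 0.07 = 2.94
Sum = 58.89
58.89 < 59 → F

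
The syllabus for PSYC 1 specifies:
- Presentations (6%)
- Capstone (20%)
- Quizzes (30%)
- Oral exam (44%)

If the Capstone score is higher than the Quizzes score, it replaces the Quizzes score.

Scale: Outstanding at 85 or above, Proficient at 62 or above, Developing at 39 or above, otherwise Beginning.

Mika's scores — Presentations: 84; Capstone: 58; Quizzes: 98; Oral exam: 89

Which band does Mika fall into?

Capstone (58) ≤ Quizzes (98), so Quizzes stays at 98.
Weighted total:
  Presentations 84 × 0.06 = 5.04
  Capstone 58 × 0.2 = 11.6
  Quizzes 98 × 0.3 = 29.4
  Oral exam 89 × 0.44 = 39.16
Sum = 85.2
85.2 ≥ 85 → Outstanding

Outstanding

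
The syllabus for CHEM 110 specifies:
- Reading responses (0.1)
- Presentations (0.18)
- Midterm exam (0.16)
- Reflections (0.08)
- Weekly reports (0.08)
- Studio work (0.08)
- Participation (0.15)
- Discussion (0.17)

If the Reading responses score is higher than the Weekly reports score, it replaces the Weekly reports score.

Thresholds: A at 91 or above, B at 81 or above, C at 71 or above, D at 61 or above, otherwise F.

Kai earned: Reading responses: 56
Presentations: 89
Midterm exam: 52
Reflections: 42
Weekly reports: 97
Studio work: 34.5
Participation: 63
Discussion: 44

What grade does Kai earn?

F

Reading responses (56) ≤ Weekly reports (97), so Weekly reports stays at 97.
Weighted total:
  Reading responses 56 × 0.1 = 5.6
  Presentations 89 × 0.18 = 16.02
  Midterm exam 52 × 0.16 = 8.32
  Reflections 42 × 0.08 = 3.36
  Weekly reports 97 × 0.08 = 7.76
  Studio work 34.5 × 0.08 = 2.76
  Participation 63 × 0.15 = 9.45
  Discussion 44 × 0.17 = 7.48
Sum = 60.75
60.75 < 61 → F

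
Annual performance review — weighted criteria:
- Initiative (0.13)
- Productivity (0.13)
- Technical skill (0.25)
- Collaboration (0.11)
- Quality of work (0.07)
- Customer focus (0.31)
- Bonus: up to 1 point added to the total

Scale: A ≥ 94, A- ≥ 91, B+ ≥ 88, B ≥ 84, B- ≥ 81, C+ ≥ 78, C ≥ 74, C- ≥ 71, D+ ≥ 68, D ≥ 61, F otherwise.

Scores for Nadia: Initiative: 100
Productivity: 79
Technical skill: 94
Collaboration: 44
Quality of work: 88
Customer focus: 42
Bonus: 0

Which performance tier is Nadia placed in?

Weighted total:
  Initiative 100 × 0.13 = 13
  Productivity 79 × 0.13 = 10.27
  Technical skill 94 × 0.25 = 23.5
  Collaboration 44 × 0.11 = 4.84
  Quality of work 88 × 0.07 = 6.16
  Customer focus 42 × 0.31 = 13.02
Sum = 70.79
Bonus: 70.79 + 0 = 70.79
70.79 is ≥ 68 and < 71 → D+

D+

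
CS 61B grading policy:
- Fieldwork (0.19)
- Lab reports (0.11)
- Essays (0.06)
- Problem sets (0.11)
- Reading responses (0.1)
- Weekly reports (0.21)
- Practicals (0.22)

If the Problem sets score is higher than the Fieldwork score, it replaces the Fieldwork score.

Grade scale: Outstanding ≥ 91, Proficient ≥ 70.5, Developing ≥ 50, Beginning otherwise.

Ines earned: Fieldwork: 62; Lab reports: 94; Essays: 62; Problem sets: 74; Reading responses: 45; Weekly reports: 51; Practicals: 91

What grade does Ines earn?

Proficient

Problem sets (74) > Fieldwork (62), so Fieldwork counts as 74.
Weighted total:
  Fieldwork 74 × 0.19 = 14.06
  Lab reports 94 × 0.11 = 10.34
  Essays 62 × 0.06 = 3.72
  Problem sets 74 × 0.11 = 8.14
  Reading responses 45 × 0.1 = 4.5
  Weekly reports 51 × 0.21 = 10.71
  Practicals 91 × 0.22 = 20.02
Sum = 71.49
71.49 is ≥ 70.5 and < 91 → Proficient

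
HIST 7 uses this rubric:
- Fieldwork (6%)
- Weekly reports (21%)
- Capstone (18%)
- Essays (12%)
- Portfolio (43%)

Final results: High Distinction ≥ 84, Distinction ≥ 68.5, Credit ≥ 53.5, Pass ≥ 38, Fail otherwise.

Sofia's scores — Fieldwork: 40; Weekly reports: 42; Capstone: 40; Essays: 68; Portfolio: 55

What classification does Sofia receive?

Weighted total:
  Fieldwork 40 × 0.06 = 2.4
  Weekly reports 42 × 0.21 = 8.82
  Capstone 40 × 0.18 = 7.2
  Essays 68 × 0.12 = 8.16
  Portfolio 55 × 0.43 = 23.65
Sum = 50.23
50.23 is ≥ 38 and < 53.5 → Pass

Pass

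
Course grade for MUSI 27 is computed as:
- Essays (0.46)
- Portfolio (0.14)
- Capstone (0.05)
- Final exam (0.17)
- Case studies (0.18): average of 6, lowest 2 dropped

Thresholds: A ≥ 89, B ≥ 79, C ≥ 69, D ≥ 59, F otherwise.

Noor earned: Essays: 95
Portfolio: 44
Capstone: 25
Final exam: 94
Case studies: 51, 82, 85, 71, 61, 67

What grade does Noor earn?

B

Case studies: drop 51, 61 → average of remaining 4 = 305/4 = 76.25
Weighted total:
  Essays 95 × 0.46 = 43.7
  Portfolio 44 × 0.14 = 6.16
  Capstone 25 × 0.05 = 1.25
  Final exam 94 × 0.17 = 15.98
  Case studies 76.25 × 0.18 = 13.725
Sum = 80.815
80.815 is ≥ 79 and < 89 → B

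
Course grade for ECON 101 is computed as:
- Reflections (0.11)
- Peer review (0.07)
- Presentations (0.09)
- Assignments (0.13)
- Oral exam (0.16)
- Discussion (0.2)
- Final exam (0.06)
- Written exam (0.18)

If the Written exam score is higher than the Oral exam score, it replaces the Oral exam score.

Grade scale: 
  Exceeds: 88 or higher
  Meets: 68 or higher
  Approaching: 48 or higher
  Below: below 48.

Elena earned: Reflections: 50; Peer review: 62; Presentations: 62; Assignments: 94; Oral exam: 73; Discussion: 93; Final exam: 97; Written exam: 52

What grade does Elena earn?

Meets

Written exam (52) ≤ Oral exam (73), so Oral exam stays at 73.
Weighted total:
  Reflections 50 × 0.11 = 5.5
  Peer review 62 × 0.07 = 4.34
  Presentations 62 × 0.09 = 5.58
  Assignments 94 × 0.13 = 12.22
  Oral exam 73 × 0.16 = 11.68
  Discussion 93 × 0.2 = 18.6
  Final exam 97 × 0.06 = 5.82
  Written exam 52 × 0.18 = 9.36
Sum = 73.1
73.1 is ≥ 68 and < 88 → Meets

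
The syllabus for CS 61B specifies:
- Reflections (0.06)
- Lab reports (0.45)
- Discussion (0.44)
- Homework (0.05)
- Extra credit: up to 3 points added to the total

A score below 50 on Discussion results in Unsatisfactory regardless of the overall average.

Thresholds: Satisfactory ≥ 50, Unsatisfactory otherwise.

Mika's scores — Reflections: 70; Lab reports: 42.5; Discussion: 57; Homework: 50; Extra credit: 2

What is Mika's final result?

Discussion score 57 ≥ 50: minimum met.
Weighted total:
  Reflections 70 × 0.06 = 4.2
  Lab reports 42.5 × 0.45 = 19.125
  Discussion 57 × 0.44 = 25.08
  Homework 50 × 0.05 = 2.5
Sum = 50.905
Extra credit: 50.905 + 2 = 52.905
52.905 ≥ 50 → Satisfactory

Satisfactory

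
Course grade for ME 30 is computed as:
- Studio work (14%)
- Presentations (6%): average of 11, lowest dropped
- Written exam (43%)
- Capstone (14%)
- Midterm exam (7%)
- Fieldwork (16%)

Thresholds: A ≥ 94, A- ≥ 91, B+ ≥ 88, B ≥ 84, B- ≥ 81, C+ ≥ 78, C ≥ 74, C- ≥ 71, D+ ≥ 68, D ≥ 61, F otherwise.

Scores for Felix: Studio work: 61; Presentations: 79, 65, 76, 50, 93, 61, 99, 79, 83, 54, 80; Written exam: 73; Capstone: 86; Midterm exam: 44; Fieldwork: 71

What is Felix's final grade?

C-

Presentations: drop 50 → average of remaining 10 = 769/10 = 76.9
Weighted total:
  Studio work 61 × 0.14 = 8.54
  Presentations 76.9 × 0.06 = 4.614
  Written exam 73 × 0.43 = 31.39
  Capstone 86 × 0.14 = 12.04
  Midterm exam 44 × 0.07 = 3.08
  Fieldwork 71 × 0.16 = 11.36
Sum = 71.024
71.024 is ≥ 71 and < 74 → C-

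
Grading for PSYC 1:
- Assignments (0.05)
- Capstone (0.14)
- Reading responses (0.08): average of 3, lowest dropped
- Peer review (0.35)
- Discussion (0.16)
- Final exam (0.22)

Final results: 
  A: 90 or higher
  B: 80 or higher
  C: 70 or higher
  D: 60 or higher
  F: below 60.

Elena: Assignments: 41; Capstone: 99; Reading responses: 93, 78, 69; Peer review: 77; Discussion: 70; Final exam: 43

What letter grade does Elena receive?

C

Reading responses: drop 69 → average of remaining 2 = 171/2 = 85.5
Weighted total:
  Assignments 41 × 0.05 = 2.05
  Capstone 99 × 0.14 = 13.86
  Reading responses 85.5 × 0.08 = 6.84
  Peer review 77 × 0.35 = 26.95
  Discussion 70 × 0.16 = 11.2
  Final exam 43 × 0.22 = 9.46
Sum = 70.36
70.36 is ≥ 70 and < 80 → C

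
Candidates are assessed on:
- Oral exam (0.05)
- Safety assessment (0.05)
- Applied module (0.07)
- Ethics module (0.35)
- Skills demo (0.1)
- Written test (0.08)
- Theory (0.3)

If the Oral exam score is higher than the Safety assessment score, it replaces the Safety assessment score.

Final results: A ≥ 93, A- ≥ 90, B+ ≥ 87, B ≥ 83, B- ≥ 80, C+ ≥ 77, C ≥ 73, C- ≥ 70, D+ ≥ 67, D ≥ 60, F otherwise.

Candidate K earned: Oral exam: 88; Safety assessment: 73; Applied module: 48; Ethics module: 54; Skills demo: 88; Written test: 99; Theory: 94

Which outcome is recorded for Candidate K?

Oral exam (88) > Safety assessment (73), so Safety assessment counts as 88.
Weighted total:
  Oral exam 88 × 0.05 = 4.4
  Safety assessment 88 × 0.05 = 4.4
  Applied module 48 × 0.07 = 3.36
  Ethics module 54 × 0.35 = 18.9
  Skills demo 88 × 0.1 = 8.8
  Written test 99 × 0.08 = 7.92
  Theory 94 × 0.3 = 28.2
Sum = 75.98
75.98 is ≥ 73 and < 77 → C

C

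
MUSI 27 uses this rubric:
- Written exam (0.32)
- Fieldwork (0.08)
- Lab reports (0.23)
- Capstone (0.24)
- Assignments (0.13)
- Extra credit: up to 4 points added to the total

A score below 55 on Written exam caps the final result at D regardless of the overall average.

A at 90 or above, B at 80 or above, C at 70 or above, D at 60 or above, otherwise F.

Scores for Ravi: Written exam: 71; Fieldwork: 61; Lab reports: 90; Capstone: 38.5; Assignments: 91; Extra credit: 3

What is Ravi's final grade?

C

Written exam score 71 ≥ 55: minimum met.
Weighted total:
  Written exam 71 × 0.32 = 22.72
  Fieldwork 61 × 0.08 = 4.88
  Lab reports 90 × 0.23 = 20.7
  Capstone 38.5 × 0.24 = 9.24
  Assignments 91 × 0.13 = 11.83
Sum = 69.37
Extra credit: 69.37 + 3 = 72.37
72.37 is ≥ 70 and < 80 → C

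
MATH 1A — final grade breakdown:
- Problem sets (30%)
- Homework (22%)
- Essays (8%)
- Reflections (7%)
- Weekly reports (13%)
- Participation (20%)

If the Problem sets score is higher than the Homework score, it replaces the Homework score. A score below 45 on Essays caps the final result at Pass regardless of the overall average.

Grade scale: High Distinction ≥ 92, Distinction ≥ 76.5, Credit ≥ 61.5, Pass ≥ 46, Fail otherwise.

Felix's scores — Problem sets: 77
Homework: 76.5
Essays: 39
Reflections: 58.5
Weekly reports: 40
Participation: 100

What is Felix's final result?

Pass

Problem sets (77) > Homework (76.5), so Homework counts as 77.
Essays score 39 < 45: minimum not met.
Weighted total:
  Problem sets 77 × 0.3 = 23.1
  Homework 77 × 0.22 = 16.94
  Essays 39 × 0.08 = 3.12
  Reflections 58.5 × 0.07 = 4.095
  Weekly reports 40 × 0.13 = 5.2
  Participation 100 × 0.2 = 20
Sum = 72.455
72.455 would be Credit; cap at Pass applies → Pass.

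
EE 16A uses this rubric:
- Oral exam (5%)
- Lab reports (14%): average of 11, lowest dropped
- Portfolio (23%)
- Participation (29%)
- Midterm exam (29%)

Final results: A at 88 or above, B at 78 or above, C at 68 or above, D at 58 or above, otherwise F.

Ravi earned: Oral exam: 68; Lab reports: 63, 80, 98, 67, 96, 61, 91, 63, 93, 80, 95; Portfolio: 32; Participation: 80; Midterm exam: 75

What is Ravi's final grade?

D

Lab reports: drop 61 → average of remaining 10 = 826/10 = 82.6
Weighted total:
  Oral exam 68 × 0.05 = 3.4
  Lab reports 82.6 × 0.14 = 11.564
  Portfolio 32 × 0.23 = 7.36
  Participation 80 × 0.29 = 23.2
  Midterm exam 75 × 0.29 = 21.75
Sum = 67.274
67.274 is ≥ 58 and < 68 → D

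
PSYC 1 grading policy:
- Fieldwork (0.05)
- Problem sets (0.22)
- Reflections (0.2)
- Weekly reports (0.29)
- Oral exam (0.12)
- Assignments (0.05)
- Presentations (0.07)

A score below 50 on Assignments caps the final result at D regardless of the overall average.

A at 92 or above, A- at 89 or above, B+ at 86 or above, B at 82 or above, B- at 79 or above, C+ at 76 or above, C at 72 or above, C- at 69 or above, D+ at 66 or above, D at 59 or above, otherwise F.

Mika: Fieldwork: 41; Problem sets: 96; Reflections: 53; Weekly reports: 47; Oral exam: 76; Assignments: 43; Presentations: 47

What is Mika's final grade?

D

Assignments score 43 < 50: minimum not met.
Weighted total:
  Fieldwork 41 × 0.05 = 2.05
  Problem sets 96 × 0.22 = 21.12
  Reflections 53 × 0.2 = 10.6
  Weekly reports 47 × 0.29 = 13.63
  Oral exam 76 × 0.12 = 9.12
  Assignments 43 × 0.05 = 2.15
  Presentations 47 × 0.07 = 3.29
Sum = 61.96
61.96 would be D; cap at D applies → D.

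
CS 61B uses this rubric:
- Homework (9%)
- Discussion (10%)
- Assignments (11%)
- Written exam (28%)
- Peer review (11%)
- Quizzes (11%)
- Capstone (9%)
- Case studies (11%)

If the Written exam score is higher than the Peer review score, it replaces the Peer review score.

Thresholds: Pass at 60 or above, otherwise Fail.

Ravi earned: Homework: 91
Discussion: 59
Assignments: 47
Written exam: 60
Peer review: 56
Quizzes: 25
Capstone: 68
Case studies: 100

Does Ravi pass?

Pass

Written exam (60) > Peer review (56), so Peer review counts as 60.
Weighted total:
  Homework 91 × 0.09 = 8.19
  Discussion 59 × 0.1 = 5.9
  Assignments 47 × 0.11 = 5.17
  Written exam 60 × 0.28 = 16.8
  Peer review 60 × 0.11 = 6.6
  Quizzes 25 × 0.11 = 2.75
  Capstone 68 × 0.09 = 6.12
  Case studies 100 × 0.11 = 11
Sum = 62.53
62.53 ≥ 60 → Pass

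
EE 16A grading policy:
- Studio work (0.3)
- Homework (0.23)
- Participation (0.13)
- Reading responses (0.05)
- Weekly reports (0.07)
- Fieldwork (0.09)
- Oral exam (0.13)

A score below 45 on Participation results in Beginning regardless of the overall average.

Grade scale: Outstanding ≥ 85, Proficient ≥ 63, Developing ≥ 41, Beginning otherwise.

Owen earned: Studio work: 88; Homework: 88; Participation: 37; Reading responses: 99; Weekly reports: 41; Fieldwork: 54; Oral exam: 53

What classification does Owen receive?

Participation score 37 < 45: minimum not met.
Weighted total:
  Studio work 88 × 0.3 = 26.4
  Homework 88 × 0.23 = 20.24
  Participation 37 × 0.13 = 4.81
  Reading responses 99 × 0.05 = 4.95
  Weekly reports 41 × 0.07 = 2.87
  Fieldwork 54 × 0.09 = 4.86
  Oral exam 53 × 0.13 = 6.89
Sum = 71.02
Because the Participation minimum was not met, the result is Beginning.

Beginning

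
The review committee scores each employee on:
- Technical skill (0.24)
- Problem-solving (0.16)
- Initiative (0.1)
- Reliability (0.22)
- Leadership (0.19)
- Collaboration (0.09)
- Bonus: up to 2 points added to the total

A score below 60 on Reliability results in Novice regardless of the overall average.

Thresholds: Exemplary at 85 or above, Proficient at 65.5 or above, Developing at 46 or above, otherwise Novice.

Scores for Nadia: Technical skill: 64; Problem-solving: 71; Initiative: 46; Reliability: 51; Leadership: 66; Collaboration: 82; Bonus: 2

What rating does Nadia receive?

Novice

Reliability score 51 < 60: minimum not met.
Weighted total:
  Technical skill 64 × 0.24 = 15.36
  Problem-solving 71 × 0.16 = 11.36
  Initiative 46 × 0.1 = 4.6
  Reliability 51 × 0.22 = 11.22
  Leadership 66 × 0.19 = 12.54
  Collaboration 82 × 0.09 = 7.38
Sum = 62.46
Bonus: 62.46 + 2 = 64.46
Because the Reliability minimum was not met, the result is Novice.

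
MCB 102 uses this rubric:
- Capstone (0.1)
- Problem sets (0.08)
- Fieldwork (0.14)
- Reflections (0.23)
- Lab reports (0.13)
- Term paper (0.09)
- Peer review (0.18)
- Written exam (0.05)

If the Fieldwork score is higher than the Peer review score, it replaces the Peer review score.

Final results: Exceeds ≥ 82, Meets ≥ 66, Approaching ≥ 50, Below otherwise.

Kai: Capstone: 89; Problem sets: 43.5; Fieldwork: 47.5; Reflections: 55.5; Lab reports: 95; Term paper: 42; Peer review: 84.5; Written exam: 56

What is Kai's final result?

Fieldwork (47.5) ≤ Peer review (84.5), so Peer review stays at 84.5.
Weighted total:
  Capstone 89 × 0.1 = 8.9
  Problem sets 43.5 × 0.08 = 3.48
  Fieldwork 47.5 × 0.14 = 6.65
  Reflections 55.5 × 0.23 = 12.765
  Lab reports 95 × 0.13 = 12.35
  Term paper 42 × 0.09 = 3.78
  Peer review 84.5 × 0.18 = 15.21
  Written exam 56 × 0.05 = 2.8
Sum = 65.935
65.935 is ≥ 50 and < 66 → Approaching

Approaching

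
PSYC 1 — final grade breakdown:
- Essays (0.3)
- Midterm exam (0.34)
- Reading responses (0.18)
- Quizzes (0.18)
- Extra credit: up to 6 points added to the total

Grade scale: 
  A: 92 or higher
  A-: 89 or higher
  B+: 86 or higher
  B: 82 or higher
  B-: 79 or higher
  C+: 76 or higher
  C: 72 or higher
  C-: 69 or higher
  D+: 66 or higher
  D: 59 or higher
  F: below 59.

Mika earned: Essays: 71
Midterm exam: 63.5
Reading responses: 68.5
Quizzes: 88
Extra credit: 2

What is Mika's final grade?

C

Weighted total:
  Essays 71 × 0.3 = 21.3
  Midterm exam 63.5 × 0.34 = 21.59
  Reading responses 68.5 × 0.18 = 12.33
  Quizzes 88 × 0.18 = 15.84
Sum = 71.06
Extra credit: 71.06 + 2 = 73.06
73.06 is ≥ 72 and < 76 → C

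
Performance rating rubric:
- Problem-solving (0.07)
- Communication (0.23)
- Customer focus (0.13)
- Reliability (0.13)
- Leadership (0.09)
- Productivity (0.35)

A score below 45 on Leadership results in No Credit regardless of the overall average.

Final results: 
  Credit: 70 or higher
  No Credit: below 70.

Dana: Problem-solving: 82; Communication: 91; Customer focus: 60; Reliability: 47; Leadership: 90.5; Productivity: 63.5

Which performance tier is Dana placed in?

Credit

Leadership score 90.5 ≥ 45: minimum met.
Weighted total:
  Problem-solving 82 × 0.07 = 5.74
  Communication 91 × 0.23 = 20.93
  Customer focus 60 × 0.13 = 7.8
  Reliability 47 × 0.13 = 6.11
  Leadership 90.5 × 0.09 = 8.145
  Productivity 63.5 × 0.35 = 22.225
Sum = 70.95
70.95 ≥ 70 → Credit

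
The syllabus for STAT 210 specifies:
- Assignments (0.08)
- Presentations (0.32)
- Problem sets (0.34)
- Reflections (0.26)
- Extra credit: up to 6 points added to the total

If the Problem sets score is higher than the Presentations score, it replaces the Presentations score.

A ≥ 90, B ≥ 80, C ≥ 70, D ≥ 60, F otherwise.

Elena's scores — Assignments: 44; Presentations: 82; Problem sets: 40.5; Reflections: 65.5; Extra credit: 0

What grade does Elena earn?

D

Problem sets (40.5) ≤ Presentations (82), so Presentations stays at 82.
Weighted total:
  Assignments 44 × 0.08 = 3.52
  Presentations 82 × 0.32 = 26.24
  Problem sets 40.5 × 0.34 = 13.77
  Reflections 65.5 × 0.26 = 17.03
Sum = 60.56
Extra credit: 60.56 + 0 = 60.56
60.56 is ≥ 60 and < 70 → D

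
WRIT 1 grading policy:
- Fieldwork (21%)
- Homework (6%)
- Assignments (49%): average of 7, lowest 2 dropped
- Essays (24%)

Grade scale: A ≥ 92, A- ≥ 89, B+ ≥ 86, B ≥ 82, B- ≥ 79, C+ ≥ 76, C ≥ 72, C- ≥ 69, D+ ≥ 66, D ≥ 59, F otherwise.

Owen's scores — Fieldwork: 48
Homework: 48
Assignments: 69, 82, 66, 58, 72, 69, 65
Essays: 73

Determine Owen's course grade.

Assignments: drop 58, 65 → average of remaining 5 = 358/5 = 71.6
Weighted total:
  Fieldwork 48 × 0.21 = 10.08
  Homework 48 × 0.06 = 2.88
  Assignments 71.6 × 0.49 = 35.084
  Essays 73 × 0.24 = 17.52
Sum = 65.564
65.564 is ≥ 59 and < 66 → D

D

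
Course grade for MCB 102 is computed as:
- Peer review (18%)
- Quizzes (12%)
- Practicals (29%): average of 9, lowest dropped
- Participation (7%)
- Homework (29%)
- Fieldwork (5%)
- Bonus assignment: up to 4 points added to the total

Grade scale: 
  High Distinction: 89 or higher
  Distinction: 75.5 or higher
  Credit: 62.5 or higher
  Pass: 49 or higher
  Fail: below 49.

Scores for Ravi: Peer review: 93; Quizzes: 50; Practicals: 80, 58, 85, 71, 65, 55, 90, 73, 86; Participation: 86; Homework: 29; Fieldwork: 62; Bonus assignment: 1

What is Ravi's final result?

Practicals: drop 55 → average of remaining 8 = 608/8 = 76
Weighted total:
  Peer review 93 × 0.18 = 16.74
  Quizzes 50 × 0.12 = 6
  Practicals 76 × 0.29 = 22.04
  Participation 86 × 0.07 = 6.02
  Homework 29 × 0.29 = 8.41
  Fieldwork 62 × 0.05 = 3.1
Sum = 62.31
Bonus assignment: 62.31 + 1 = 63.31
63.31 is ≥ 62.5 and < 75.5 → Credit

Credit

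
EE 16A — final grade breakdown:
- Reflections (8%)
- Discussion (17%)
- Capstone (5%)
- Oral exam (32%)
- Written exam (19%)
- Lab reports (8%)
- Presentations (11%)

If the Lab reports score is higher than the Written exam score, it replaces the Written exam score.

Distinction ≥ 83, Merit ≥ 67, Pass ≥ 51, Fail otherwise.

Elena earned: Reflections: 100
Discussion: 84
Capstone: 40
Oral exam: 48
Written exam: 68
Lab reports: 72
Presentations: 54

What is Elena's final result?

Pass

Lab reports (72) > Written exam (68), so Written exam counts as 72.
Weighted total:
  Reflections 100 × 0.08 = 8
  Discussion 84 × 0.17 = 14.28
  Capstone 40 × 0.05 = 2
  Oral exam 48 × 0.32 = 15.36
  Written exam 72 × 0.19 = 13.68
  Lab reports 72 × 0.08 = 5.76
  Presentations 54 × 0.11 = 5.94
Sum = 65.02
65.02 is ≥ 51 and < 67 → Pass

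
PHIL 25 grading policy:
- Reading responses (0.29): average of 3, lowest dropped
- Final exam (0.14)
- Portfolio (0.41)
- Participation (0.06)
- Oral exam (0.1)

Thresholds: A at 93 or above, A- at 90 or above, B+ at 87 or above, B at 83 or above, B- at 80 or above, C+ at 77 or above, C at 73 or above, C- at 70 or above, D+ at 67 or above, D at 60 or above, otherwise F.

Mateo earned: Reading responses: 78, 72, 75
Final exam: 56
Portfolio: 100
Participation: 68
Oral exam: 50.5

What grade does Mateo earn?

Reading responses: drop 72 → average of remaining 2 = 153/2 = 76.5
Weighted total:
  Reading responses 76.5 × 0.29 = 22.185
  Final exam 56 × 0.14 = 7.84
  Portfolio 100 × 0.41 = 41
  Participation 68 × 0.06 = 4.08
  Oral exam 50.5 × 0.1 = 5.05
Sum = 80.155
80.155 is ≥ 80 and < 83 → B-

B-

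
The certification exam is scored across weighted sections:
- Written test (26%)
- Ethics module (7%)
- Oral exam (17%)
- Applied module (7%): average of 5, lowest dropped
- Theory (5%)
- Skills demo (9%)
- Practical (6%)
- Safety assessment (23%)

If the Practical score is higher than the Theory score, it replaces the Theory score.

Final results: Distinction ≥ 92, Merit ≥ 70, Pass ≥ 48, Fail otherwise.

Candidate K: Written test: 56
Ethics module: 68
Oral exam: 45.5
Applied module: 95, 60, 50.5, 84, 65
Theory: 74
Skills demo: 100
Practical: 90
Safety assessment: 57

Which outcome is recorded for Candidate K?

Applied module: drop 50.5 → average of remaining 4 = 304/4 = 76
Practical (90) > Theory (74), so Theory counts as 90.
Weighted total:
  Written test 56 × 0.26 = 14.56
  Ethics module 68 × 0.07 = 4.76
  Oral exam 45.5 × 0.17 = 7.735
  Applied module 76 × 0.07 = 5.32
  Theory 90 × 0.05 = 4.5
  Skills demo 100 × 0.09 = 9
  Practical 90 × 0.06 = 5.4
  Safety assessment 57 × 0.23 = 13.11
Sum = 64.385
64.385 is ≥ 48 and < 70 → Pass

Pass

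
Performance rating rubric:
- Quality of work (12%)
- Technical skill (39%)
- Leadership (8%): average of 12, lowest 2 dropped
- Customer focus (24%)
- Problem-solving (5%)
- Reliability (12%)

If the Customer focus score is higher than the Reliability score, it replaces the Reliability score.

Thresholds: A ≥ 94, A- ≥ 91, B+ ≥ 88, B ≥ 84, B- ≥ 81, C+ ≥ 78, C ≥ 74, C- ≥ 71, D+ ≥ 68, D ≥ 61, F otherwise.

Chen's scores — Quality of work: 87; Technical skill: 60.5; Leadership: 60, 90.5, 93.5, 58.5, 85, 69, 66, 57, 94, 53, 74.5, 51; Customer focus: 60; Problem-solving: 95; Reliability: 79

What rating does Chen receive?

D+

Leadership: drop 51, 53 → average of remaining 10 = 748/10 = 74.8
Customer focus (60) ≤ Reliability (79), so Reliability stays at 79.
Weighted total:
  Quality of work 87 × 0.12 = 10.44
  Technical skill 60.5 × 0.39 = 23.595
  Leadership 74.8 × 0.08 = 5.984
  Customer focus 60 × 0.24 = 14.4
  Problem-solving 95 × 0.05 = 4.75
  Reliability 79 × 0.12 = 9.48
Sum = 68.649
68.649 is ≥ 68 and < 71 → D+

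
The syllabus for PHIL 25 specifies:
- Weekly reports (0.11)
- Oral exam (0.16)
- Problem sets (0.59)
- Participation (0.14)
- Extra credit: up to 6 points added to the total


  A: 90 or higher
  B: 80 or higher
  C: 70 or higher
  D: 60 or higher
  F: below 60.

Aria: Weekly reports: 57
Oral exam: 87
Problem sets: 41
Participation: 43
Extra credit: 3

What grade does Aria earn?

F

Weighted total:
  Weekly reports 57 × 0.11 = 6.27
  Oral exam 87 × 0.16 = 13.92
  Problem sets 41 × 0.59 = 24.19
  Participation 43 × 0.14 = 6.02
Sum = 50.4
Extra credit: 50.4 + 3 = 53.4
53.4 < 60 → F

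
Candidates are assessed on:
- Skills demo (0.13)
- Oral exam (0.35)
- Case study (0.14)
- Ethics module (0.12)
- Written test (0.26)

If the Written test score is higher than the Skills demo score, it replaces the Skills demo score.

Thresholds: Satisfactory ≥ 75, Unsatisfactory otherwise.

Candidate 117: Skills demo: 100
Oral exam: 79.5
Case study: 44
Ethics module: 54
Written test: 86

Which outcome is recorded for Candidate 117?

Written test (86) ≤ Skills demo (100), so Skills demo stays at 100.
Weighted total:
  Skills demo 100 × 0.13 = 13
  Oral exam 79.5 × 0.35 = 27.825
  Case study 44 × 0.14 = 6.16
  Ethics module 54 × 0.12 = 6.48
  Written test 86 × 0.26 = 22.36
Sum = 75.825
75.825 ≥ 75 → Satisfactory

Satisfactory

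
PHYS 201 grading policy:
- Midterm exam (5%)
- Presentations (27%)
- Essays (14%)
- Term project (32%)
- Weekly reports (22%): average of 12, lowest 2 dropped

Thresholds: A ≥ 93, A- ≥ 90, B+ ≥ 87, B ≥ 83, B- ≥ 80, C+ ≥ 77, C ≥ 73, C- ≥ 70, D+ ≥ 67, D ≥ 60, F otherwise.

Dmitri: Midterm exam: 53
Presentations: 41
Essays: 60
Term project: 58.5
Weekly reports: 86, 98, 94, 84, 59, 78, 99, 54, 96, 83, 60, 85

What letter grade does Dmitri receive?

F

Weekly reports: drop 54, 59 → average of remaining 10 = 863/10 = 86.3
Weighted total:
  Midterm exam 53 × 0.05 = 2.65
  Presentations 41 × 0.27 = 11.07
  Essays 60 × 0.14 = 8.4
  Term project 58.5 × 0.32 = 18.72
  Weekly reports 86.3 × 0.22 = 18.986
Sum = 59.826
59.826 < 60 → F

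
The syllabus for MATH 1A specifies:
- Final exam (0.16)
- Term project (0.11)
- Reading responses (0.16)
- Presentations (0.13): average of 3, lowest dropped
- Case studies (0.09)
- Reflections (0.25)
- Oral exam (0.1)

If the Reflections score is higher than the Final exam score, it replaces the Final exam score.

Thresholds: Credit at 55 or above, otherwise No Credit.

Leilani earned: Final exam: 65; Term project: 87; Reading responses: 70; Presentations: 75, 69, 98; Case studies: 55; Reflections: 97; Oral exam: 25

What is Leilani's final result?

Presentations: drop 69 → average of remaining 2 = 173/2 = 86.5
Reflections (97) > Final exam (65), so Final exam counts as 97.
Weighted total:
  Final exam 97 × 0.16 = 15.52
  Term project 87 × 0.11 = 9.57
  Reading responses 70 × 0.16 = 11.2
  Presentations 86.5 × 0.13 = 11.245
  Case studies 55 × 0.09 = 4.95
  Reflections 97 × 0.25 = 24.25
  Oral exam 25 × 0.1 = 2.5
Sum = 79.235
79.235 ≥ 55 → Credit

Credit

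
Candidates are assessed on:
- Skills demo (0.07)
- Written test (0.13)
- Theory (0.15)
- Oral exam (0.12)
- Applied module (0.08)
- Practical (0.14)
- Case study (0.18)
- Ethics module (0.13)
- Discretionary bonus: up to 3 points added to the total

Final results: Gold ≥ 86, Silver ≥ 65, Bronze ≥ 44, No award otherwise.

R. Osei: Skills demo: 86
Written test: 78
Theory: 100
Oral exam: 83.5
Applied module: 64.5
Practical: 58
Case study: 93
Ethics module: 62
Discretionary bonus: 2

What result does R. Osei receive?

Weighted total:
  Skills demo 86 × 0.07 = 6.02
  Written test 78 × 0.13 = 10.14
  Theory 100 × 0.15 = 15
  Oral exam 83.5 × 0.12 = 10.02
  Applied module 64.5 × 0.08 = 5.16
  Practical 58 × 0.14 = 8.12
  Case study 93 × 0.18 = 16.74
  Ethics module 62 × 0.13 = 8.06
Sum = 79.26
Discretionary bonus: 79.26 + 2 = 81.26
81.26 is ≥ 65 and < 86 → Silver

Silver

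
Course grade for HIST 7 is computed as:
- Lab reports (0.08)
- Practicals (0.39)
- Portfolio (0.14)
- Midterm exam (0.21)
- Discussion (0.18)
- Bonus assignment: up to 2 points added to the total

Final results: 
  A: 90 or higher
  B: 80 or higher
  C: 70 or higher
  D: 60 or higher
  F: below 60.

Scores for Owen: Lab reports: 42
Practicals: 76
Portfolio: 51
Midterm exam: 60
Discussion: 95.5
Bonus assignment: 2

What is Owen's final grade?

C

Weighted total:
  Lab reports 42 × 0.08 = 3.36
  Practicals 76 × 0.39 = 29.64
  Portfolio 51 × 0.14 = 7.14
  Midterm exam 60 × 0.21 = 12.6
  Discussion 95.5 × 0.18 = 17.19
Sum = 69.93
Bonus assignment: 69.93 + 2 = 71.93
71.93 is ≥ 70 and < 80 → C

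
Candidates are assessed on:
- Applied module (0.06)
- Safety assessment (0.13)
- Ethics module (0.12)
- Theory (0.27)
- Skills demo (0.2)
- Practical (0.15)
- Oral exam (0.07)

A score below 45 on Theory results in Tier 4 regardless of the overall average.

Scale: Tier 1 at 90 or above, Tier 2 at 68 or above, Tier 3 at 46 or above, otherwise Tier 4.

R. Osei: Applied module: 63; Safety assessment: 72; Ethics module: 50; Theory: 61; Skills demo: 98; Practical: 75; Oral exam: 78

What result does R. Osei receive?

Theory score 61 ≥ 45: minimum met.
Weighted total:
  Applied module 63 × 0.06 = 3.78
  Safety assessment 72 × 0.13 = 9.36
  Ethics module 50 × 0.12 = 6
  Theory 61 × 0.27 = 16.47
  Skills demo 98 × 0.2 = 19.6
  Practical 75 × 0.15 = 11.25
  Oral exam 78 × 0.07 = 5.46
Sum = 71.92
71.92 is ≥ 68 and < 90 → Tier 2

Tier 2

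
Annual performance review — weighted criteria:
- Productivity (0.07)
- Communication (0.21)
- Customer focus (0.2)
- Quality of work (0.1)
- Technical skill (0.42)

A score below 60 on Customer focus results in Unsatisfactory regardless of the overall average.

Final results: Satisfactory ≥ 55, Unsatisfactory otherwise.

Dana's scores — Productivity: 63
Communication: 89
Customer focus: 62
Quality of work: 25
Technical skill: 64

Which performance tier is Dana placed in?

Satisfactory

Customer focus score 62 ≥ 60: minimum met.
Weighted total:
  Productivity 63 × 0.07 = 4.41
  Communication 89 × 0.21 = 18.69
  Customer focus 62 × 0.2 = 12.4
  Quality of work 25 × 0.1 = 2.5
  Technical skill 64 × 0.42 = 26.88
Sum = 64.88
64.88 ≥ 55 → Satisfactory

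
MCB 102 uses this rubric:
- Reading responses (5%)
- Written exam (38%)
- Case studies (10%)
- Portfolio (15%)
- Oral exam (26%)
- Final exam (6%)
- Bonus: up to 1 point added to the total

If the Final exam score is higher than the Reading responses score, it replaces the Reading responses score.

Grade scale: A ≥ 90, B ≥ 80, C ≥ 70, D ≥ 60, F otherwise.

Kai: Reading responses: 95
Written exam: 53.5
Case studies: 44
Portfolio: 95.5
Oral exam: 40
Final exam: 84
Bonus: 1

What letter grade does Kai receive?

D

Final exam (84) ≤ Reading responses (95), so Reading responses stays at 95.
Weighted total:
  Reading responses 95 × 0.05 = 4.75
  Written exam 53.5 × 0.38 = 20.33
  Case studies 44 × 0.1 = 4.4
  Portfolio 95.5 × 0.15 = 14.325
  Oral exam 40 × 0.26 = 10.4
  Final exam 84 × 0.06 = 5.04
Sum = 59.245
Bonus: 59.245 + 1 = 60.245
60.245 is ≥ 60 and < 70 → D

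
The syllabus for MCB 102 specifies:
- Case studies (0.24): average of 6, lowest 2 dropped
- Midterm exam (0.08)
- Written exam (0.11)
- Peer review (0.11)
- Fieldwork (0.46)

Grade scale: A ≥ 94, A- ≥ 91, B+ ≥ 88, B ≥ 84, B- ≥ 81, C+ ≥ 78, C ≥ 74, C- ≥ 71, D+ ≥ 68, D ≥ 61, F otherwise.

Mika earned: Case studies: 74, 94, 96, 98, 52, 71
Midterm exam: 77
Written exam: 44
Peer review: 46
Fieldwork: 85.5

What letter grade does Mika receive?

C

Case studies: drop 52, 71 → average of remaining 4 = 362/4 = 90.5
Weighted total:
  Case studies 90.5 × 0.24 = 21.72
  Midterm exam 77 × 0.08 = 6.16
  Written exam 44 × 0.11 = 4.84
  Peer review 46 × 0.11 = 5.06
  Fieldwork 85.5 × 0.46 = 39.33
Sum = 77.11
77.11 is ≥ 74 and < 78 → C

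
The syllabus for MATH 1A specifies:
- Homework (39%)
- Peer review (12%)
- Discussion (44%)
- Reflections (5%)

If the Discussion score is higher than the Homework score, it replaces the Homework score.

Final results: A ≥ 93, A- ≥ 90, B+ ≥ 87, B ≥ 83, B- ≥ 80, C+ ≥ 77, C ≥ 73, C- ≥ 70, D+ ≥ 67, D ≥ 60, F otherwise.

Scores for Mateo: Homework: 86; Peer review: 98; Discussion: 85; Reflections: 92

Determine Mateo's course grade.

B+

Discussion (85) ≤ Homework (86), so Homework stays at 86.
Weighted total:
  Homework 86 × 0.39 = 33.54
  Peer review 98 × 0.12 = 11.76
  Discussion 85 × 0.44 = 37.4
  Reflections 92 × 0.05 = 4.6
Sum = 87.3
87.3 is ≥ 87 and < 90 → B+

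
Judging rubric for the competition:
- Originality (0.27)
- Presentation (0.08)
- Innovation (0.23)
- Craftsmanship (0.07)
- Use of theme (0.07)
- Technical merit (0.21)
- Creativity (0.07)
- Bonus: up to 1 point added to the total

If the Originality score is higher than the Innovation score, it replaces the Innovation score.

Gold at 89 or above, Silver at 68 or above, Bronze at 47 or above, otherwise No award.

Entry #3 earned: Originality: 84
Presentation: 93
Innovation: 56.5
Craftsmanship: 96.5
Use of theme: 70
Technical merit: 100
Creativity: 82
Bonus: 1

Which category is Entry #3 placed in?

Originality (84) > Innovation (56.5), so Innovation counts as 84.
Weighted total:
  Originality 84 × 0.27 = 22.68
  Presentation 93 × 0.08 = 7.44
  Innovation 84 × 0.23 = 19.32
  Craftsmanship 96.5 × 0.07 = 6.755
  Use of theme 70 × 0.07 = 4.9
  Technical merit 100 × 0.21 = 21
  Creativity 82 × 0.07 = 5.74
Sum = 87.835
Bonus: 87.835 + 1 = 88.835
88.835 is ≥ 68 and < 89 → Silver

Silver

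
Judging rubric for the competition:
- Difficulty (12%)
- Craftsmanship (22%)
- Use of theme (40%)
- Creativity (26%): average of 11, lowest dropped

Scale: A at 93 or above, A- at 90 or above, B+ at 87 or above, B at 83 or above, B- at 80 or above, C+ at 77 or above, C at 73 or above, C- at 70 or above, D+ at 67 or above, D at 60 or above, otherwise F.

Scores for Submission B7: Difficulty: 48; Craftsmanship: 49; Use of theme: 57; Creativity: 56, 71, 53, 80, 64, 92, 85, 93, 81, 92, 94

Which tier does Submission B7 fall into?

D

Creativity: drop 53 → average of remaining 10 = 808/10 = 80.8
Weighted total:
  Difficulty 48 × 0.12 = 5.76
  Craftsmanship 49 × 0.22 = 10.78
  Use of theme 57 × 0.4 = 22.8
  Creativity 80.8 × 0.26 = 21.008
Sum = 60.348
60.348 is ≥ 60 and < 67 → D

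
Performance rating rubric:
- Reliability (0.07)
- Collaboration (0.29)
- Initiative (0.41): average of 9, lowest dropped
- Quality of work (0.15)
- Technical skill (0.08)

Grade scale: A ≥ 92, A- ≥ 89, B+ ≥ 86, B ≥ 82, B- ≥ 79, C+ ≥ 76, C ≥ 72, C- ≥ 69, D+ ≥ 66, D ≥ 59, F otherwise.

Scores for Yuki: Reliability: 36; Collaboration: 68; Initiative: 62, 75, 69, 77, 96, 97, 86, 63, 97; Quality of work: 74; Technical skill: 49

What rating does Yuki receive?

Initiative: drop 62 → average of remaining 8 = 660/8 = 82.5
Weighted total:
  Reliability 36 × 0.07 = 2.52
  Collaboration 68 × 0.29 = 19.72
  Initiative 82.5 × 0.41 = 33.825
  Quality of work 74 × 0.15 = 11.1
  Technical skill 49 × 0.08 = 3.92
Sum = 71.085
71.085 is ≥ 69 and < 72 → C-

C-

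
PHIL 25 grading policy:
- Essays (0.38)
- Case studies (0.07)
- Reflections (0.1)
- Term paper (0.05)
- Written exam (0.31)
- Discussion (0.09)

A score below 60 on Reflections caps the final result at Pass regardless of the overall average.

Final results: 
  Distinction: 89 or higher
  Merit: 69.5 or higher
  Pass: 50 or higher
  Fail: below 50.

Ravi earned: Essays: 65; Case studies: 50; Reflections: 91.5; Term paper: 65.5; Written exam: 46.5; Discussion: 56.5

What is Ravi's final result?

Reflections score 91.5 ≥ 60: minimum met.
Weighted total:
  Essays 65 × 0.38 = 24.7
  Case studies 50 × 0.07 = 3.5
  Reflections 91.5 × 0.1 = 9.15
  Term paper 65.5 × 0.05 = 3.275
  Written exam 46.5 × 0.31 = 14.415
  Discussion 56.5 × 0.09 = 5.085
Sum = 60.125
60.125 is ≥ 50 and < 69.5 → Pass

Pass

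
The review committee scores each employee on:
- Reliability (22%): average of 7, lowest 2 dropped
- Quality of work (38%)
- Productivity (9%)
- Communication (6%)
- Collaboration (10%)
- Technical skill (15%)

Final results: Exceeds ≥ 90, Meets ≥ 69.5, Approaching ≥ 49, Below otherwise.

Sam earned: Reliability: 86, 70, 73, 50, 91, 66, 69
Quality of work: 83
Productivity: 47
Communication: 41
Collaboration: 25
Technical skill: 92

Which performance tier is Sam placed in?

Meets

Reliability: drop 50, 66 → average of remaining 5 = 389/5 = 77.8
Weighted total:
  Reliability 77.8 × 0.22 = 17.116
  Quality of work 83 × 0.38 = 31.54
  Productivity 47 × 0.09 = 4.23
  Communication 41 × 0.06 = 2.46
  Collaboration 25 × 0.1 = 2.5
  Technical skill 92 × 0.15 = 13.8
Sum = 71.646
71.646 is ≥ 69.5 and < 90 → Meets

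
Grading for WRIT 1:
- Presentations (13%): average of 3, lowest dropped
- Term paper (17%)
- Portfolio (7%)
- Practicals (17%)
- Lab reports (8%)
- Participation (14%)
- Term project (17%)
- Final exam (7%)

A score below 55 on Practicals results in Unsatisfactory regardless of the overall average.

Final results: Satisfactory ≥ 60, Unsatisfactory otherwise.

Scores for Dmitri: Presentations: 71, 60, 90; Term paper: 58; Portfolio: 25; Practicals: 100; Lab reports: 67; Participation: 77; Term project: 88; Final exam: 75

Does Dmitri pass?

Satisfactory

Presentations: drop 60 → average of remaining 2 = 161/2 = 80.5
Practicals score 100 ≥ 55: minimum met.
Weighted total:
  Presentations 80.5 × 0.13 = 10.465
  Term paper 58 × 0.17 = 9.86
  Portfolio 25 × 0.07 = 1.75
  Practicals 100 × 0.17 = 17
  Lab reports 67 × 0.08 = 5.36
  Participation 77 × 0.14 = 10.78
  Term project 88 × 0.17 = 14.96
  Final exam 75 × 0.07 = 5.25
Sum = 75.425
75.425 ≥ 60 → Satisfactory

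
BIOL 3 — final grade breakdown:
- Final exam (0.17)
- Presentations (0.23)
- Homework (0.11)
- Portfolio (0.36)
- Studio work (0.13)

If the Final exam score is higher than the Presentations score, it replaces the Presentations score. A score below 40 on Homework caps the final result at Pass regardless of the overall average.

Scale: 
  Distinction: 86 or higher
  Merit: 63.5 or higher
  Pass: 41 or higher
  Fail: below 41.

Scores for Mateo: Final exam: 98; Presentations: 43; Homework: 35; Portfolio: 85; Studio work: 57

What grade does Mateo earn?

Final exam (98) > Presentations (43), so Presentations counts as 98.
Homework score 35 < 40: minimum not met.
Weighted total:
  Final exam 98 × 0.17 = 16.66
  Presentations 98 × 0.23 = 22.54
  Homework 35 × 0.11 = 3.85
  Portfolio 85 × 0.36 = 30.6
  Studio work 57 × 0.13 = 7.41
Sum = 81.06
81.06 would be Merit; cap at Pass applies → Pass.

Pass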